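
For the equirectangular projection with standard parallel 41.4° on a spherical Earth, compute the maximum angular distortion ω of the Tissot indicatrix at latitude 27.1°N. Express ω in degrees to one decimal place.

In the equirectangular projection with standard parallel φ₀ = 41.4° (x = Rλ cos φ₀, y = Rφ), meridians are true-scale (h = 1) and the parallel scale is k = cos φ₀ / cos φ.
At 27.1°: h = 1.000, k = 0.8426; principal scales a = 1.000, b = 0.8426.
sin(ω/2) = (a − b)/(a + b) = 0.1574/1.843 = 0.08541, so ω = 2 arcsin(0.08541) ≈ 9.8°.

9.8°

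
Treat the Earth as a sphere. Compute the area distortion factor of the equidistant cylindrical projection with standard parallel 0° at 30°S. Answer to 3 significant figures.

1.15

For the equirectangular projection with φ₀ = 0 (plate carrée), h = 1 along meridians and k = sec φ along parallels.
Areal scale = h·k = 1 × sec φ; at 30°, h = 1.000, k = 1.155, so h·k = 1.155.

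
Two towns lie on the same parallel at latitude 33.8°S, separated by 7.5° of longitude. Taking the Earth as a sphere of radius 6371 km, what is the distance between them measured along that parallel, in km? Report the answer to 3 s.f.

Arc length along a parallel = R cos φ · Δλ (with Δλ in radians).
= 6371 × cos 33.8° × (7.5° × π/180) = 6371 × 0.8310 × 0.1309 ≈ 693 km.

693 km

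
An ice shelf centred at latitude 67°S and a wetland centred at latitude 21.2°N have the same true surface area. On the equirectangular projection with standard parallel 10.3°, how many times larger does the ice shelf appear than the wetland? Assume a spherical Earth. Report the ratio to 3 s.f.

2.39

In the equirectangular projection with standard parallel φ₀ = 10.3° (x = Rλ cos φ₀, y = Rφ), meridians are true-scale (h = 1) and the parallel scale is k = cos φ₀ / cos φ.
Areal scale at 67°: h·k = 1.000 × 2.518 = 2.518.
Areal scale at 21.2°: h·k = 1.000 × 1.055 = 1.055.
Ratio = 2.518/1.055 ≈ 2.39.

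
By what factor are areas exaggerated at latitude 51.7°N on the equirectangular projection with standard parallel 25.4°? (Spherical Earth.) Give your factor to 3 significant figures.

1.46

The equidistant cylindrical projection with φ₀ = 25.4° has h = 1 (meridians true) and k = cos φ₀ / cos φ along parallels.
Areal scale = h·k = 1 × cos φ₀ / cos φ; at 51.7°, h = 1.000, k = 1.458, so h·k = 1.458.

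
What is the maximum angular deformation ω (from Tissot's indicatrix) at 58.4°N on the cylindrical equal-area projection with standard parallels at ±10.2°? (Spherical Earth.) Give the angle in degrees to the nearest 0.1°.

67.9°

For cylindrical equal-area with standard parallel φ₀, h = cos φ / cos φ₀ and k = cos φ₀ / cos φ, so h·k = 1.
At 58.4°: h = 0.5324, k = 1.878; principal scales a = 1.878, b = 0.5324.
sin(ω/2) = (a − b)/(a + b) = 1.346/2.411 = 0.5583, so ω = 2 arcsin(0.5583) ≈ 67.9°.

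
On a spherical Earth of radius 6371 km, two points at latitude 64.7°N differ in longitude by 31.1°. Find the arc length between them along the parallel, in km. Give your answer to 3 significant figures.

Arc length along a parallel = R cos φ · Δλ (with Δλ in radians).
= 6371 × cos 64.7° × (31.1° × π/180) = 6371 × 0.4274 × 0.5428 ≈ 1480 km.

1480 km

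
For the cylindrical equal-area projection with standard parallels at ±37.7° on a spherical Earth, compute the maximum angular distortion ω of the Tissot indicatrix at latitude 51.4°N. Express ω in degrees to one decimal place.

Cylindrical equal-area (φ₀ = 37.7°): h = cos φ / cos 37.7° along meridians, k = cos 37.7° / cos φ along parallels; h·k = 1.
At 51.4°: h = 0.7885, k = 1.268; principal scales a = 1.268, b = 0.7885.
sin(ω/2) = (a − b)/(a + b) = 0.4797/2.057 = 0.2332, so ω = 2 arcsin(0.2332) ≈ 27.0°.

27.0°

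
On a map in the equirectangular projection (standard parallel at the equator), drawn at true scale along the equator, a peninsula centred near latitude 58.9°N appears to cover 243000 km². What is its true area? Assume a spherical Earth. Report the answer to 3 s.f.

126000 km²

Plate carrée maps x = Rλ, y = Rφ. The meridian scale is h = 1 and the parallel scale is k = 1/cos φ = sec φ.
Areal scale = h·k = 1 × sec φ; at 58.9°, h = 1.000, k = 1.936, so h·k = 1.936.
True area = apparent / (areal scale) = 243000 / 1.936 ≈ 126000 km².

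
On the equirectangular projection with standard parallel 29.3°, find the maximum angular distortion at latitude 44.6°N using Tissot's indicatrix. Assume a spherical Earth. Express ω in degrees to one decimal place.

With standard parallel φ₀ = 29.3°, the equirectangular projection gives x = Rλ cos φ₀, y = Rφ, so h = 1 and k = cos 29.3° / cos φ.
At 44.6°: h = 1.000, k = 1.225; principal scales a = 1.225, b = 1.000.
sin(ω/2) = (a − b)/(a + b) = 0.2248/2.225 = 0.1010, so ω = 2 arcsin(0.1010) ≈ 11.6°.

11.6°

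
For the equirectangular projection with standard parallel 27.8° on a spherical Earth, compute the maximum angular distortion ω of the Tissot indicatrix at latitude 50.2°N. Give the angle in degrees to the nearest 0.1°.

With standard parallel φ₀ = 27.8°, the equirectangular projection gives x = Rλ cos φ₀, y = Rφ, so h = 1 and k = cos 27.8° / cos φ.
At 50.2°: h = 1.000, k = 1.382; principal scales a = 1.382, b = 1.000.
sin(ω/2) = (a − b)/(a + b) = 0.3819/2.382 = 0.1603, so ω = 2 arcsin(0.1603) ≈ 18.5°.

18.5°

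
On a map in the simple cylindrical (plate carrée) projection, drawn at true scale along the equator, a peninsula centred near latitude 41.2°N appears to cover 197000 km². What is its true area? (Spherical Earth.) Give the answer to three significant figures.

Plate carrée maps x = Rλ, y = Rφ. The meridian scale is h = 1 and the parallel scale is k = 1/cos φ = sec φ.
Areal scale = h·k = 1 × sec φ; at 41.2°, h = 1.000, k = 1.329, so h·k = 1.329.
True area = apparent / (areal scale) = 197000 / 1.329 ≈ 148000 km².

148000 km²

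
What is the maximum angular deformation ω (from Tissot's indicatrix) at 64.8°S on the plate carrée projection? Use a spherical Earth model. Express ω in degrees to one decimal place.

47.5°

In the plate carrée (x = Rλ, y = Rφ), meridians are true-scale (h = 1) and parallels are stretched by k = sec φ.
At 64.8°: h = 1.000, k = 2.349; principal scales a = 2.349, b = 1.000.
sin(ω/2) = (a − b)/(a + b) = 1.349/3.349 = 0.4027, so ω = 2 arcsin(0.4027) ≈ 47.5°.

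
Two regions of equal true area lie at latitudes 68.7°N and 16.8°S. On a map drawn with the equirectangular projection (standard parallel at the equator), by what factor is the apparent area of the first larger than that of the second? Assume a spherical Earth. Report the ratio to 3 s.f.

2.64

In the plate carrée (x = Rλ, y = Rφ), meridians are true-scale (h = 1) and parallels are stretched by k = sec φ.
Areal scale at 68.7°: h·k = 1.000 × 2.753 = 2.753.
Areal scale at 16.8°: h·k = 1.000 × 1.045 = 1.045.
Ratio = 2.753/1.045 ≈ 2.64.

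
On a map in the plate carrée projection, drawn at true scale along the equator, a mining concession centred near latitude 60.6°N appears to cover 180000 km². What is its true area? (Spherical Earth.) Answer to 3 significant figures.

88400 km²

Plate carrée maps x = Rλ, y = Rφ. The meridian scale is h = 1 and the parallel scale is k = 1/cos φ = sec φ.
Areal scale = h·k = 1 × sec φ; at 60.6°, h = 1.000, k = 2.037, so h·k = 2.037.
True area = apparent / (areal scale) = 180000 / 2.037 ≈ 88400 km².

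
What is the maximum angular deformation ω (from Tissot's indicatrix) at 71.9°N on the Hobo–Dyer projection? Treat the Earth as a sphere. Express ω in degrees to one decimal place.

The Hobo–Dyer projection is cylindrical equal-area with φ₀ = 37.5°. Cylindrical equal-area (φ₀ = 37.5°): h = cos φ / cos 37.5° along meridians, k = cos 37.5° / cos φ along parallels; h·k = 1.
At 71.9°: h = 0.3916, k = 2.554; principal scales a = 2.554, b = 0.3916.
sin(ω/2) = (a − b)/(a + b) = 2.162/2.945 = 0.7341, so ω = 2 arcsin(0.7341) ≈ 94.5°.

94.5°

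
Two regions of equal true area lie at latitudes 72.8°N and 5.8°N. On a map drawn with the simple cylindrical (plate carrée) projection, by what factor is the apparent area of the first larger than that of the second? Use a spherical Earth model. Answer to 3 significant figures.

For the equirectangular projection with φ₀ = 0 (plate carrée), h = 1 along meridians and k = sec φ along parallels.
Areal scale at 72.8°: h·k = 1.000 × 3.382 = 3.382.
Areal scale at 5.8°: h·k = 1.000 × 1.005 = 1.005.
Ratio = 3.382/1.005 ≈ 3.36.

3.36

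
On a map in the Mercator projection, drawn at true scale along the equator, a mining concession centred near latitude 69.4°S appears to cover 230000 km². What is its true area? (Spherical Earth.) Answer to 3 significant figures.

28500 km²

For Mercator, h = k = sec φ (a conformal cylindrical projection has a single point scale, 1/cos φ).
Areal scale = k² = sec²φ = 1/cos²(69.4°) = 1/0.3518² = 8.078.
True area = apparent / (areal scale) = 230000 / 8.078 ≈ 28500 km².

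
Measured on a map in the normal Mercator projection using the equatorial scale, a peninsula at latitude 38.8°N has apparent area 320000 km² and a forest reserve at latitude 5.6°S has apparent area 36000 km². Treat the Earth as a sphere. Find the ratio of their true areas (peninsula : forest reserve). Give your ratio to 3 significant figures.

On Mercator the areal scale is sec²φ, so true area = apparent × cos²φ.
True area of peninsula: 320000 × cos²(38.8°) = 320000 × 0.6074 = 194400 km².
True area of forest reserve: 36000 × cos²(5.6°) = 36000 × 0.9905 = 35660 km².
Ratio = 194400 / 35660 ≈ 5.45.

5.45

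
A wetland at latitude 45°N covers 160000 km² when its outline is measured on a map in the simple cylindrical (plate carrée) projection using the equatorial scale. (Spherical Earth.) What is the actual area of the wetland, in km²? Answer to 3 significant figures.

113000 km²

Plate carrée maps x = Rλ, y = Rφ. The meridian scale is h = 1 and the parallel scale is k = 1/cos φ = sec φ.
Areal scale = h·k = 1 × sec φ; at 45°, h = 1.000, k = 1.414, so h·k = 1.414.
True area = apparent / (areal scale) = 160000 / 1.414 ≈ 113000 km².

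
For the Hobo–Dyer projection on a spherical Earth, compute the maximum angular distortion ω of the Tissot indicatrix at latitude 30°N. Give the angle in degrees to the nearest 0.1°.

Hobo–Dyer is a cylindrical equal-area projection with standard parallels at ±37.5°. For cylindrical equal-area with standard parallel φ₀, h = cos φ / cos φ₀ and k = cos φ₀ / cos φ, so h·k = 1.
At 30°: h = 1.092, k = 0.9161; principal scales a = 1.092, b = 0.9161.
sin(ω/2) = (a − b)/(a + b) = 0.1755/2.008 = 0.08742, so ω = 2 arcsin(0.08742) ≈ 10.0°.

10.0°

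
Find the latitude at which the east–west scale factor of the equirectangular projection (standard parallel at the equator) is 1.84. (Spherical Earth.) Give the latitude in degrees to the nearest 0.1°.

Plate carrée: h = 1, k = sec φ along parallels.
sec φ = 1.84  ⇒  cos φ = 0.5435  ⇒  φ ≈ 57.1°.

57.1°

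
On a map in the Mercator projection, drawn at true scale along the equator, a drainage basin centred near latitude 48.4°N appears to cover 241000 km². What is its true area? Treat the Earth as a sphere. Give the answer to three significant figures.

106000 km²

For Mercator, h = k = sec φ (a conformal cylindrical projection has a single point scale, 1/cos φ).
Areal scale = k² = sec²φ = 1/cos²(48.4°) = 1/0.6639² = 2.269.
True area = apparent / (areal scale) = 241000 / 2.269 ≈ 106000 km².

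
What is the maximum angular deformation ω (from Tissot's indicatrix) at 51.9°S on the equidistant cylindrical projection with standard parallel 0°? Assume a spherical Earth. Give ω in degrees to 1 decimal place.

27.4°

Plate carrée maps x = Rλ, y = Rφ. The meridian scale is h = 1 and the parallel scale is k = 1/cos φ = sec φ.
At 51.9°: h = 1.000, k = 1.621; principal scales a = 1.621, b = 1.000.
sin(ω/2) = (a − b)/(a + b) = 0.6207/2.621 = 0.2368, so ω = 2 arcsin(0.2368) ≈ 27.4°.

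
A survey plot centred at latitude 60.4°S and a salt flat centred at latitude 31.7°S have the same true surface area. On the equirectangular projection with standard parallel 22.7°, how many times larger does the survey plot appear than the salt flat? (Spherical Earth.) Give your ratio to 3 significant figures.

1.72

With standard parallel φ₀ = 22.7°, the equirectangular projection gives x = Rλ cos φ₀, y = Rφ, so h = 1 and k = cos 22.7° / cos φ.
Areal scale at 60.4°: h·k = 1.000 × 1.868 = 1.868.
Areal scale at 31.7°: h·k = 1.000 × 1.084 = 1.084.
Ratio = 1.868/1.084 ≈ 1.72.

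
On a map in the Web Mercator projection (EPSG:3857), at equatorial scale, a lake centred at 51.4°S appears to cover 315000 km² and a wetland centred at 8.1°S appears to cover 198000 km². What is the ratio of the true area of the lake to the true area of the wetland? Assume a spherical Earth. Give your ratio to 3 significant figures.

On Mercator the areal scale is sec²φ, so true area = apparent × cos²φ.
True area of lake: 315000 × cos²(51.4°) = 315000 × 0.3892 = 122600 km².
True area of wetland: 198000 × cos²(8.1°) = 198000 × 0.9801 = 194100 km².
Ratio = 122600 / 194100 ≈ 0.632.

0.632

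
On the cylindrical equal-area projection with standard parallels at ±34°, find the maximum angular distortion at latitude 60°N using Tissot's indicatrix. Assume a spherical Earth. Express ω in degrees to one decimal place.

55.6°

A cylindrical equal-area projection with standard parallel φ₀ has meridian scale h = cos φ / cos φ₀ and parallel scale k = cos φ₀ / cos φ (so areas are preserved, h·k = 1).
At 60°: h = 0.6031, k = 1.658; principal scales a = 1.658, b = 0.6031.
sin(ω/2) = (a − b)/(a + b) = 1.055/2.261 = 0.4666, so ω = 2 arcsin(0.4666) ≈ 55.6°.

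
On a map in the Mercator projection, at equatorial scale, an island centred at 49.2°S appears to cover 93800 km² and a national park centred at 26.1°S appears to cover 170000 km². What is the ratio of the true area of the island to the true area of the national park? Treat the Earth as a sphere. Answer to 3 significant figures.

0.292

Mercator's areal exaggeration is sec²φ; hence true area = (apparent area) · cos²φ.
True area of island: 93800 × cos²(49.2°) = 93800 × 0.4270 = 40050 km².
True area of national park: 170000 × cos²(26.1°) = 170000 × 0.8065 = 137100 km².
Ratio = 40050 / 137100 ≈ 0.292.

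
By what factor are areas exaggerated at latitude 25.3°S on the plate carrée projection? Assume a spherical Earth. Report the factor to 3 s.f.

For the equirectangular projection with φ₀ = 0 (plate carrée), h = 1 along meridians and k = sec φ along parallels.
Areal scale = h·k = 1 × sec φ; at 25.3°, h = 1.000, k = 1.106, so h·k = 1.106.

1.11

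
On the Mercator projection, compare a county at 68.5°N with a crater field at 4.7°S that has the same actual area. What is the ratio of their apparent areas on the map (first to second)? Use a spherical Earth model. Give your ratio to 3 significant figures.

7.39

Mercator is conformal with k = sec φ, so areal scale = k² = sec²φ.
At 68.5°: sec²(68.5°) = 1/0.3665² = 7.445.
At 4.7°: sec²(4.7°) = 1/0.9966² = 1.007.
Ratio = 7.445/1.007 = cos²(4.7°)/cos²(68.5°) ≈ 7.39.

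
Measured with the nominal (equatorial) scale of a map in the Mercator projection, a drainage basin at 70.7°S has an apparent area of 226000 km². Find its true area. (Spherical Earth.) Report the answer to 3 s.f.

24700 km²

For Mercator, h = k = sec φ (a conformal cylindrical projection has a single point scale, 1/cos φ).
Areal scale = k² = sec²φ = 1/cos²(70.7°) = 1/0.3305² = 9.154.
True area = apparent / (areal scale) = 226000 / 9.154 ≈ 24700 km².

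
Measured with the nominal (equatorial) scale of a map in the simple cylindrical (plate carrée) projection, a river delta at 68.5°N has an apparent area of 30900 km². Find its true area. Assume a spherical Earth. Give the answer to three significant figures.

11300 km²

In the plate carrée (x = Rλ, y = Rφ), meridians are true-scale (h = 1) and parallels are stretched by k = sec φ.
Areal scale = h·k = 1 × sec φ; at 68.5°, h = 1.000, k = 2.729, so h·k = 2.729.
True area = apparent / (areal scale) = 30900 / 2.729 ≈ 11300 km².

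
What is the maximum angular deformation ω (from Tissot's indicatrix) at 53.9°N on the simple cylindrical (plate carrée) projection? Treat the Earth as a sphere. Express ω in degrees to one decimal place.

30.0°

For the equirectangular projection with φ₀ = 0 (plate carrée), h = 1 along meridians and k = sec φ along parallels.
At 53.9°: h = 1.000, k = 1.697; principal scales a = 1.697, b = 1.000.
sin(ω/2) = (a − b)/(a + b) = 0.6972/2.697 = 0.2585, so ω = 2 arcsin(0.2585) ≈ 30.0°.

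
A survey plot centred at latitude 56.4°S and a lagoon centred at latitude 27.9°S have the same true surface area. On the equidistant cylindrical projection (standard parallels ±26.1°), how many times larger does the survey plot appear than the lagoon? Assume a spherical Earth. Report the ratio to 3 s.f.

In the equirectangular projection with standard parallel φ₀ = 26.1° (x = Rλ cos φ₀, y = Rφ), meridians are true-scale (h = 1) and the parallel scale is k = cos φ₀ / cos φ.
Areal scale at 56.4°: h·k = 1.000 × 1.623 = 1.623.
Areal scale at 27.9°: h·k = 1.000 × 1.016 = 1.016.
Ratio = 1.623/1.016 ≈ 1.60.

1.60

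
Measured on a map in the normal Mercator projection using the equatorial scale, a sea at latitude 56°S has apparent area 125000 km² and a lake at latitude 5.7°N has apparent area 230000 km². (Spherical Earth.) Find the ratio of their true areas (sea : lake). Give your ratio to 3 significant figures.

0.172

On Mercator the areal scale is sec²φ, so true area = apparent × cos²φ.
True area of sea: 125000 × cos²(56°) = 125000 × 0.3127 = 39090 km².
True area of lake: 230000 × cos²(5.7°) = 230000 × 0.9901 = 227700 km².
Ratio = 39090 / 227700 ≈ 0.172.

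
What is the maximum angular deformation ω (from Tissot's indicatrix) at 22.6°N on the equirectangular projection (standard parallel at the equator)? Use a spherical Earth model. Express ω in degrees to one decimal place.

4.6°

For the equirectangular projection with φ₀ = 0 (plate carrée), h = 1 along meridians and k = sec φ along parallels.
At 22.6°: h = 1.000, k = 1.083; principal scales a = 1.083, b = 1.000.
sin(ω/2) = (a − b)/(a + b) = 0.08318/2.083 = 0.03993, so ω = 2 arcsin(0.03993) ≈ 4.6°.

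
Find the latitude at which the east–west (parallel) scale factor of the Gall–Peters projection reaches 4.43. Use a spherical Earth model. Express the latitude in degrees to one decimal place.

Gall–Peters is a cylindrical equal-area projection with standard parallels at ±45°. A cylindrical equal-area projection with standard parallel φ₀ has meridian scale h = cos φ / cos φ₀ and parallel scale k = cos φ₀ / cos φ (so areas are preserved, h·k = 1).
k = cos φ₀ / cos φ = 4.43  ⇒  cos φ = cos 45° / 4.43 = 0.1596.
φ = arccos(0.1596) ≈ 80.8°.

80.8°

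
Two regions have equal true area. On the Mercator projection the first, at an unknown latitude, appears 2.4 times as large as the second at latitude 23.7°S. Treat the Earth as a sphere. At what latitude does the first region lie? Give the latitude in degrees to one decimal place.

53.8°

Mercator areal scale is sec²φ, so apparent-area ratio = sec²φ₁ / sec²φ₂ = cos²φ₂ / cos²φ₁.
cos²φ₂ / cos²φ₁ = 2.4  ⇒  cos φ₁ = cos 23.7° / √2.4 = 0.9157/1.549 = 0.5911.
φ₁ = arccos(0.5911) ≈ 53.8°.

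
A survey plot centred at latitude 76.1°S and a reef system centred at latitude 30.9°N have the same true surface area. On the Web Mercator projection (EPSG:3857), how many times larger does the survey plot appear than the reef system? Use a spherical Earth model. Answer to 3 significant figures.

12.8

On Mercator, area is exaggerated by sec²φ = 1/cos²φ.
At 76.1°: sec²(76.1°) = 1/0.2402² = 17.33.
At 30.9°: sec²(30.9°) = 1/0.8581² = 1.358.
Ratio = 17.33/1.358 = cos²(30.9°)/cos²(76.1°) ≈ 12.8.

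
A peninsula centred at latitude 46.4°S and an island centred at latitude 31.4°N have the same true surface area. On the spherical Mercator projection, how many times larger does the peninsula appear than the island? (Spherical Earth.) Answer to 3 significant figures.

Mercator areal scale is sec²φ.
At 46.4°: sec²(46.4°) = 1/0.6896² = 2.103.
At 31.4°: sec²(31.4°) = 1/0.8536² = 1.373.
Ratio = 2.103/1.373 = cos²(31.4°)/cos²(46.4°) ≈ 1.53.

1.53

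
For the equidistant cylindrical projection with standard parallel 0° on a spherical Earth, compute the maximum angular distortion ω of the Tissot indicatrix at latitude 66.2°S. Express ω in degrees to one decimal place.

For the equirectangular projection with φ₀ = 0 (plate carrée), h = 1 along meridians and k = sec φ along parallels.
At 66.2°: h = 1.000, k = 2.478; principal scales a = 2.478, b = 1.000.
sin(ω/2) = (a − b)/(a + b) = 1.478/3.478 = 0.4250, so ω = 2 arcsin(0.4250) ≈ 50.3°.

50.3°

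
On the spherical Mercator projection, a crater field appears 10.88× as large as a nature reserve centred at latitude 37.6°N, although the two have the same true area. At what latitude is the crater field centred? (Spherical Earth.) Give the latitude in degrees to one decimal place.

76.1°

Mercator areal scale is sec²φ, so apparent-area ratio = sec²φ₁ / sec²φ₂ = cos²φ₂ / cos²φ₁.
cos²φ₂ / cos²φ₁ = 10.88  ⇒  cos φ₁ = cos 37.6° / √10.88 = 0.7923/3.298 = 0.2402.
φ₁ = arccos(0.2402) ≈ 76.1°.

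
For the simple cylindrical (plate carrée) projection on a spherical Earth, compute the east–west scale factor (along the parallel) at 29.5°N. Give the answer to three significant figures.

For the equirectangular projection with φ₀ = 0 (plate carrée), h = 1 along meridians and k = sec φ along parallels.
k = 1/cos 29.5° = 1/0.8704 = 1.149.

1.15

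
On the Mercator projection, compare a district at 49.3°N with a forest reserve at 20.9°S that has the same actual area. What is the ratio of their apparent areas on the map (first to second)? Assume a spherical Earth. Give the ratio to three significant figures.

2.05

Mercator is conformal with k = sec φ, so areal scale = k² = sec²φ.
At 49.3°: sec²(49.3°) = 1/0.6521² = 2.352.
At 20.9°: sec²(20.9°) = 1/0.9342² = 1.146.
Ratio = 2.352/1.146 = cos²(20.9°)/cos²(49.3°) ≈ 2.05.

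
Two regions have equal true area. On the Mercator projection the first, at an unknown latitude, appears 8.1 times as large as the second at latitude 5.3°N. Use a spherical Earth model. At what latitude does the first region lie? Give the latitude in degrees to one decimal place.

On Mercator, (apparent₁)/(apparent₂) = sec²φ₁ / sec²φ₂ when true areas are equal.
cos²φ₂ / cos²φ₁ = 8.1  ⇒  cos φ₁ = cos 5.3° / √8.1 = 0.9957/2.846 = 0.3499.
φ₁ = arccos(0.3499) ≈ 69.5°.

69.5°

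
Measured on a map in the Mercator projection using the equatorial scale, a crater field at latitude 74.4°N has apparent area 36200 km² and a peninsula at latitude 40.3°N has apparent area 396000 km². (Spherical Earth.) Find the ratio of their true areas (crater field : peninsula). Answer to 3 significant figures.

Since Mercator area scale is 1/cos²φ, the true area equals the apparent area multiplied by cos²φ.
True area of crater field: 36200 × cos²(74.4°) = 36200 × 0.07232 = 2618 km².
True area of peninsula: 396000 × cos²(40.3°) = 396000 × 0.5817 = 230300 km².
Ratio = 2618 / 230300 ≈ 0.0114.

0.0114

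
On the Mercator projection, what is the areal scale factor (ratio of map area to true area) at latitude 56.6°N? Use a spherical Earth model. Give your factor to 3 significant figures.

3.30

For Mercator, h = k = sec φ (a conformal cylindrical projection has a single point scale, 1/cos φ).
Areal scale = k² = sec²φ = 1/cos²(56.6°) = 1/0.5505² = 3.300.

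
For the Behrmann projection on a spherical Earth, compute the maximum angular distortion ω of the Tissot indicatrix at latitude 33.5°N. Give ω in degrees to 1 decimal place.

Behrmann is a cylindrical equal-area projection with standard parallels at ±30°. For cylindrical equal-area with standard parallel φ₀, h = cos φ / cos φ₀ and k = cos φ₀ / cos φ, so h·k = 1.
At 33.5°: h = 0.9629, k = 1.039; principal scales a = 1.039, b = 0.9629.
sin(ω/2) = (a − b)/(a + b) = 0.07565/2.001 = 0.03780, so ω = 2 arcsin(0.03780) ≈ 4.3°.

4.3°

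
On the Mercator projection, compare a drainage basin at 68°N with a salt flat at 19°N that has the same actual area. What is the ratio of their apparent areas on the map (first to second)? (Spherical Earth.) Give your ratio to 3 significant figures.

6.37

Mercator areal scale is sec²φ.
At 68°: sec²(68°) = 1/0.3746² = 7.126.
At 19°: sec²(19°) = 1/0.9455² = 1.119.
Ratio = 7.126/1.119 = cos²(19°)/cos²(68°) ≈ 6.37.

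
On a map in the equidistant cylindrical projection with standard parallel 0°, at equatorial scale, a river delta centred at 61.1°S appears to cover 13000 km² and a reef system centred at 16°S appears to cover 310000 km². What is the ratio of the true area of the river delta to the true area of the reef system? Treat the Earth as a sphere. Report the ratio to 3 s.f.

On the plate carrée, areal scale = h·k = 1 × sec φ, so true area = apparent × cos φ.
True area of river delta: 13000 × cos(61.1°) = 13000 × 0.4833 = 6283 km².
True area of reef system: 310000 × cos(16°) = 310000 × 0.9613 = 298000 km².
Ratio = 6283 / 298000 ≈ 0.0211.

0.0211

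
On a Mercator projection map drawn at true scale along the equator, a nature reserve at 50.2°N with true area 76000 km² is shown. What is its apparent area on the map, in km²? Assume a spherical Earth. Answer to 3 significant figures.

Mercator is conformal, so the point scale is isotropic: h = k = sec φ = 1/cos φ.
Areal scale = k² = sec²φ = 1/cos²(50.2°) = 1/0.6401² = 2.441.
Apparent area = 76000 × 2.441 ≈ 185000 km².

185000 km²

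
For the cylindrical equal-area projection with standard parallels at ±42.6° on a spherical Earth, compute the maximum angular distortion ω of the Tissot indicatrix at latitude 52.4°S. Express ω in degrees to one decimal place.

Cylindrical equal-area (φ₀ = 42.6°): h = cos φ / cos 42.6° along meridians, k = cos 42.6° / cos φ along parallels; h·k = 1.
At 52.4°: h = 0.8289, k = 1.206; principal scales a = 1.206, b = 0.8289.
sin(ω/2) = (a − b)/(a + b) = 0.3775/2.035 = 0.1855, so ω = 2 arcsin(0.1855) ≈ 21.4°.

21.4°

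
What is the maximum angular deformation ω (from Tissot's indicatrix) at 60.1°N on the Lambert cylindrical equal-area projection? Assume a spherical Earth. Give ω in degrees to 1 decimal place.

74.0°

The Lambert cylindrical equal-area projection is the cylindrical equal-area projection with its standard parallel at the equator (φ₀ = 0). For cylindrical equal-area with standard parallel φ₀, h = cos φ / cos φ₀ and k = cos φ₀ / cos φ, so h·k = 1.
At 60.1°: h = 0.4985, k = 2.006; principal scales a = 2.006, b = 0.4985.
sin(ω/2) = (a − b)/(a + b) = 1.508/2.505 = 0.6019, so ω = 2 arcsin(0.6019) ≈ 74.0°.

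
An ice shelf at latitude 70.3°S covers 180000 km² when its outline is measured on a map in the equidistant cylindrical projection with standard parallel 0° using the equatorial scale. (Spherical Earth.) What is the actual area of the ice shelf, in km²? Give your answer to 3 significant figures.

60700 km²

In the plate carrée (x = Rλ, y = Rφ), meridians are true-scale (h = 1) and parallels are stretched by k = sec φ.
Areal scale = h·k = 1 × sec φ; at 70.3°, h = 1.000, k = 2.967, so h·k = 2.967.
True area = apparent / (areal scale) = 180000 / 2.967 ≈ 60700 km².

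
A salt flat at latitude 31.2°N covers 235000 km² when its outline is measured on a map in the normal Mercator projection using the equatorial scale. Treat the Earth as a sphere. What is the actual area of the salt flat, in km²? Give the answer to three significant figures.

172000 km²

For Mercator, h = k = sec φ (a conformal cylindrical projection has a single point scale, 1/cos φ).
Areal scale = k² = sec²φ = 1/cos²(31.2°) = 1/0.8554² = 1.367.
True area = apparent / (areal scale) = 235000 / 1.367 ≈ 172000 km².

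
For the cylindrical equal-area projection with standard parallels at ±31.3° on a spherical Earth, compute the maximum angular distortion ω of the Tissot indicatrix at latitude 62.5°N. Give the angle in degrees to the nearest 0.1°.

66.5°

For cylindrical equal-area with standard parallel φ₀, h = cos φ / cos φ₀ and k = cos φ₀ / cos φ, so h·k = 1.
At 62.5°: h = 0.5404, k = 1.850; principal scales a = 1.850, b = 0.5404.
sin(ω/2) = (a − b)/(a + b) = 1.310/2.391 = 0.5480, so ω = 2 arcsin(0.5480) ≈ 66.5°.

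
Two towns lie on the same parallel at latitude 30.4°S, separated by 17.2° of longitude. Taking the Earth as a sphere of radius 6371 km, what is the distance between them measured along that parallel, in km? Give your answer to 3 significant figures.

1650 km

Arc length along a parallel = R cos φ · Δλ (with Δλ in radians).
= 6371 × cos 30.4° × (17.2° × π/180) = 6371 × 0.8625 × 0.3002 ≈ 1650 km.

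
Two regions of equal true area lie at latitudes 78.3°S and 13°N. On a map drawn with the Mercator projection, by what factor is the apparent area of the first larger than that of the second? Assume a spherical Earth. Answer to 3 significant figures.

Mercator is conformal with k = sec φ, so areal scale = k² = sec²φ.
At 78.3°: sec²(78.3°) = 1/0.2028² = 24.32.
At 13°: sec²(13°) = 1/0.9744² = 1.053.
Ratio = 24.32/1.053 = cos²(13°)/cos²(78.3°) ≈ 23.1.

23.1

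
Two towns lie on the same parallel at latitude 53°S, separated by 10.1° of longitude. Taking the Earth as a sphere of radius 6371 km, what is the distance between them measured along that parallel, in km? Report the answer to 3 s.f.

676 km

Arc length along a parallel = R cos φ · Δλ (with Δλ in radians).
= 6371 × cos 53° × (10.1° × π/180) = 6371 × 0.6018 × 0.1763 ≈ 676 km.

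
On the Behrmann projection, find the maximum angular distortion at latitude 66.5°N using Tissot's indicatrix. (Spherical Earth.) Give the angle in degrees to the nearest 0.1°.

The Behrmann projection is cylindrical equal-area with φ₀ = 30°. A cylindrical equal-area projection with standard parallel φ₀ has meridian scale h = cos φ / cos φ₀ and parallel scale k = cos φ₀ / cos φ (so areas are preserved, h·k = 1).
At 66.5°: h = 0.4604, k = 2.172; principal scales a = 2.172, b = 0.4604.
sin(ω/2) = (a − b)/(a + b) = 1.711/2.632 = 0.6502, so ω = 2 arcsin(0.6502) ≈ 81.1°.

81.1°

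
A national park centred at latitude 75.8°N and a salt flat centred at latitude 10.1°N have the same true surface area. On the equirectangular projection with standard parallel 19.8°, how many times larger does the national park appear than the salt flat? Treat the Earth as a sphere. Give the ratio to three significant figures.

The equidistant cylindrical projection with φ₀ = 19.8° has h = 1 (meridians true) and k = cos φ₀ / cos φ along parallels.
Areal scale at 75.8°: h·k = 1.000 × 3.836 = 3.836.
Areal scale at 10.1°: h·k = 1.000 × 0.9557 = 0.9557.
Ratio = 3.836/0.9557 ≈ 4.01.

4.01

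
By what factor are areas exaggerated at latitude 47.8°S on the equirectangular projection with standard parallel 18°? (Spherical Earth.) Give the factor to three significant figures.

1.42

With standard parallel φ₀ = 18°, the equirectangular projection gives x = Rλ cos φ₀, y = Rφ, so h = 1 and k = cos 18° / cos φ.
Areal scale = h·k = 1 × cos φ₀ / cos φ; at 47.8°, h = 1.000, k = 1.416, so h·k = 1.416.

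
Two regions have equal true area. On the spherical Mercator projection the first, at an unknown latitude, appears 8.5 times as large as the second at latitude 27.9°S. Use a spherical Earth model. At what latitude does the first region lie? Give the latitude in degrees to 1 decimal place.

For equal true areas on Mercator, apparent areas scale as sec²φ, so the ratio is cos²φ₂ / cos²φ₁.
cos²φ₂ / cos²φ₁ = 8.5  ⇒  cos φ₁ = cos 27.9° / √8.5 = 0.8838/2.915 = 0.3031.
φ₁ = arccos(0.3031) ≈ 72.4°.

72.4°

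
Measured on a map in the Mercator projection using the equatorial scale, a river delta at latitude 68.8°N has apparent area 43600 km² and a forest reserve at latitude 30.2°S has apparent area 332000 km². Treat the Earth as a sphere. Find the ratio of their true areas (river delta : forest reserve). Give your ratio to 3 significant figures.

On Mercator the areal scale is sec²φ, so true area = apparent × cos²φ.
True area of river delta: 43600 × cos²(68.8°) = 43600 × 0.1308 = 5702 km².
True area of forest reserve: 332000 × cos²(30.2°) = 332000 × 0.7470 = 248000 km².
Ratio = 5702 / 248000 ≈ 0.0230.

0.0230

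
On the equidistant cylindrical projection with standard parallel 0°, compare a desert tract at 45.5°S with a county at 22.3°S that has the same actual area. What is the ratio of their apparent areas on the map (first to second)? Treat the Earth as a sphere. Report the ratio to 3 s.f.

1.32

In the plate carrée (x = Rλ, y = Rφ), meridians are true-scale (h = 1) and parallels are stretched by k = sec φ.
Areal scale at 45.5°: h·k = 1.000 × 1.427 = 1.427.
Areal scale at 22.3°: h·k = 1.000 × 1.081 = 1.081.
Ratio = 1.427/1.081 ≈ 1.32.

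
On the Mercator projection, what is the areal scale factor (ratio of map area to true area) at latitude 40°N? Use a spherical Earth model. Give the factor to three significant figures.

Mercator is conformal, so the point scale is isotropic: h = k = sec φ = 1/cos φ.
Areal scale = k² = sec²φ = 1/cos²(40°) = 1/0.7660² = 1.704.

1.70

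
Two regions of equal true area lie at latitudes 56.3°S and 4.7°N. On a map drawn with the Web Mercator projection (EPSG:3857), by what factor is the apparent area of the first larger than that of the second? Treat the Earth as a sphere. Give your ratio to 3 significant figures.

3.23

Mercator areal scale is sec²φ.
At 56.3°: sec²(56.3°) = 1/0.5548² = 3.248.
At 4.7°: sec²(4.7°) = 1/0.9966² = 1.007.
Ratio = 3.248/1.007 = cos²(4.7°)/cos²(56.3°) ≈ 3.23.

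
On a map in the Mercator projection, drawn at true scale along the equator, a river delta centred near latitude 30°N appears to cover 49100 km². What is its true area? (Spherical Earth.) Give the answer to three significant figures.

The Mercator projection is conformal; its linear scale factor is the same in every direction and equals sec φ = 1/cos φ.
Areal scale = k² = sec²φ = 1/cos²(30°) = 1/0.8660² = 1.333.
True area = apparent / (areal scale) = 49100 / 1.333 ≈ 36800 km².

36800 km²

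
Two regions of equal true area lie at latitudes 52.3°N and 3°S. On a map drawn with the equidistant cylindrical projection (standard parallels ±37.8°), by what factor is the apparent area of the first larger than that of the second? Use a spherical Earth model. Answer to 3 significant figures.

1.63

In the equirectangular projection with standard parallel φ₀ = 37.8° (x = Rλ cos φ₀, y = Rφ), meridians are true-scale (h = 1) and the parallel scale is k = cos φ₀ / cos φ.
Areal scale at 52.3°: h·k = 1.000 × 1.292 = 1.292.
Areal scale at 3°: h·k = 1.000 × 0.7912 = 0.7912.
Ratio = 1.292/0.7912 ≈ 1.63.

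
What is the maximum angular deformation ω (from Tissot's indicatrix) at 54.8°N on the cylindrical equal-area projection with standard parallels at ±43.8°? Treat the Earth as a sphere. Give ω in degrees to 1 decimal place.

25.5°

Cylindrical equal-area (φ₀ = 43.8°): h = cos φ / cos 43.8° along meridians, k = cos 43.8° / cos φ along parallels; h·k = 1.
At 54.8°: h = 0.7986, k = 1.252; principal scales a = 1.252, b = 0.7986.
sin(ω/2) = (a − b)/(a + b) = 0.4535/2.051 = 0.2211, so ω = 2 arcsin(0.2211) ≈ 25.5°.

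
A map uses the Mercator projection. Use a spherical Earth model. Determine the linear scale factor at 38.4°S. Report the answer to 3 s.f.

1.28

The Mercator projection is conformal; its linear scale factor is the same in every direction and equals sec φ = 1/cos φ.
k = 1/cos 38.4° = 1/0.7837 = 1.276.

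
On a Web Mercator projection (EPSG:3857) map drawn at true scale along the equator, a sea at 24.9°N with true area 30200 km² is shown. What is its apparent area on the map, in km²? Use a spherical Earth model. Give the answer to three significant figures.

36700 km²

The Mercator projection is conformal; its linear scale factor is the same in every direction and equals sec φ = 1/cos φ.
Areal scale = k² = sec²φ = 1/cos²(24.9°) = 1/0.9070² = 1.215.
Apparent area = 30200 × 1.215 ≈ 36700 km².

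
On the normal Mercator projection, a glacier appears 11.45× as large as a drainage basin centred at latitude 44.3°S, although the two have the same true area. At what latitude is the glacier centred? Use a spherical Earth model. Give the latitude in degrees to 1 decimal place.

77.8°

On Mercator, (apparent₁)/(apparent₂) = sec²φ₁ / sec²φ₂ when true areas are equal.
cos²φ₂ / cos²φ₁ = 11.45  ⇒  cos φ₁ = cos 44.3° / √11.45 = 0.7157/3.384 = 0.2115.
φ₁ = arccos(0.2115) ≈ 77.8°.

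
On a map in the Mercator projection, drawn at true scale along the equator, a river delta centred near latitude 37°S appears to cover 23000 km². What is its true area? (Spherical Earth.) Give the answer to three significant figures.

The Mercator projection is conformal; its linear scale factor is the same in every direction and equals sec φ = 1/cos φ.
Areal scale = k² = sec²φ = 1/cos²(37°) = 1/0.7986² = 1.568.
True area = apparent / (areal scale) = 23000 / 1.568 ≈ 14700 km².

14700 km²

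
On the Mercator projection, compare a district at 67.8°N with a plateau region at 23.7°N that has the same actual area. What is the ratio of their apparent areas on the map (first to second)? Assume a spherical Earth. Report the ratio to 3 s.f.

On Mercator, area is exaggerated by sec²φ = 1/cos²φ.
At 67.8°: sec²(67.8°) = 1/0.3778² = 7.005.
At 23.7°: sec²(23.7°) = 1/0.9157² = 1.193.
Ratio = 7.005/1.193 = cos²(23.7°)/cos²(67.8°) ≈ 5.87.

5.87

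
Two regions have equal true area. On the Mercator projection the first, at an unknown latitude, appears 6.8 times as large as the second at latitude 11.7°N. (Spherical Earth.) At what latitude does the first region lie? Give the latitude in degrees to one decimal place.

For equal true areas on Mercator, apparent areas scale as sec²φ, so the ratio is cos²φ₂ / cos²φ₁.
cos²φ₂ / cos²φ₁ = 6.8  ⇒  cos φ₁ = cos 11.7° / √6.8 = 0.9792/2.608 = 0.3755.
φ₁ = arccos(0.3755) ≈ 67.9°.

67.9°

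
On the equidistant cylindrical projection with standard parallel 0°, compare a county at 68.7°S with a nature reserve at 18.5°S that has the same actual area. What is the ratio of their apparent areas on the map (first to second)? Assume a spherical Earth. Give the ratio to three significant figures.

2.61

Plate carrée maps x = Rλ, y = Rφ. The meridian scale is h = 1 and the parallel scale is k = 1/cos φ = sec φ.
Areal scale at 68.7°: h·k = 1.000 × 2.753 = 2.753.
Areal scale at 18.5°: h·k = 1.000 × 1.054 = 1.054.
Ratio = 2.753/1.054 ≈ 2.61.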